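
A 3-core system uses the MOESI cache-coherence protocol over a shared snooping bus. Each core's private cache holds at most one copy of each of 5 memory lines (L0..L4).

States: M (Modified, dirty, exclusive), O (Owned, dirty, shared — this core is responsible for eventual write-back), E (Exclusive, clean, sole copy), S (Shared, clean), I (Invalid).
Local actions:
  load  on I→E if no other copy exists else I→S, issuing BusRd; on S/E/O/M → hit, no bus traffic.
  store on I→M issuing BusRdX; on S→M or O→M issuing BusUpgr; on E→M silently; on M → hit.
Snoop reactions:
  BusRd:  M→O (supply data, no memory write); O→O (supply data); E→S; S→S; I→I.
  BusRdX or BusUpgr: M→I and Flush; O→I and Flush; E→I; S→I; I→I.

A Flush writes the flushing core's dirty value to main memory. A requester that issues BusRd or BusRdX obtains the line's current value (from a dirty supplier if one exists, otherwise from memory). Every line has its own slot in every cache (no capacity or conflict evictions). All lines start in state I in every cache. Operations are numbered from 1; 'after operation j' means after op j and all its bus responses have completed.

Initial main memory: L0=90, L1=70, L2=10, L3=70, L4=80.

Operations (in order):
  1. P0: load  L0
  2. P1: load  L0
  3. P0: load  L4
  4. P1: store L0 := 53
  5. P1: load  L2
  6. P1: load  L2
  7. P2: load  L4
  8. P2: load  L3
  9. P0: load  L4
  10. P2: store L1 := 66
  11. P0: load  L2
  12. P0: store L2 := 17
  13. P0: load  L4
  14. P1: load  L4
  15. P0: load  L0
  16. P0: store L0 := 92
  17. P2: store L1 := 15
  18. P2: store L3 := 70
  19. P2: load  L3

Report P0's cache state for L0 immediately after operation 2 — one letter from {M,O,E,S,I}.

step 1: P0: load  L0  ⟶  EII  (L0)  txn=BusRd  M[L0]=90
step 2: P1: load  L0  ⟶  SSI  (L0)  txn=BusRd  M[L0]=90
step 3: P0: load  L4  ⟶  EII  (L4)  txn=BusRd  M[L4]=80
step 4: P1: store L0 := 53  ⟶  IMI  (L0)  txn=BusUpgr  M[L0]=90
step 5: P1: load  L2  ⟶  IEI  (L2)  txn=BusRd  M[L2]=10
step 6: P1: load  L2  ⟶  IEI  (L2)  txn=∅  M[L2]=10
step 7: P2: load  L4  ⟶  SIS  (L4)  txn=BusRd  M[L4]=80
step 8: P2: load  L3  ⟶  IIE  (L3)  txn=BusRd  M[L3]=70
step 9: P0: load  L4  ⟶  SIS  (L4)  txn=∅  M[L4]=80
step 10: P2: store L1 := 66  ⟶  IIM  (L1)  txn=BusRdX  M[L1]=70
step 11: P0: load  L2  ⟶  SSI  (L2)  txn=BusRd  M[L2]=10
step 12: P0: store L2 := 17  ⟶  MII  (L2)  txn=BusUpgr  M[L2]=10
step 13: P0: load  L4  ⟶  SIS  (L4)  txn=∅  M[L4]=80
step 14: P1: load  L4  ⟶  SSS  (L4)  txn=BusRd  M[L4]=80
step 15: P0: load  L0  ⟶  SOI  (L0)  txn=BusRd  M[L0]=90
step 16: P0: store L0 := 92  ⟶  MII  (L0)  txn=BusUpgr+Flush  M[L0]=53
step 17: P2: store L1 := 15  ⟶  IIM  (L1)  txn=∅  M[L1]=70
step 18: P2: store L3 := 70  ⟶  IIM  (L3)  txn=∅  M[L3]=70
step 19: P2: load  L3  ⟶  IIM  (L3)  txn=∅  M[L3]=70

state = S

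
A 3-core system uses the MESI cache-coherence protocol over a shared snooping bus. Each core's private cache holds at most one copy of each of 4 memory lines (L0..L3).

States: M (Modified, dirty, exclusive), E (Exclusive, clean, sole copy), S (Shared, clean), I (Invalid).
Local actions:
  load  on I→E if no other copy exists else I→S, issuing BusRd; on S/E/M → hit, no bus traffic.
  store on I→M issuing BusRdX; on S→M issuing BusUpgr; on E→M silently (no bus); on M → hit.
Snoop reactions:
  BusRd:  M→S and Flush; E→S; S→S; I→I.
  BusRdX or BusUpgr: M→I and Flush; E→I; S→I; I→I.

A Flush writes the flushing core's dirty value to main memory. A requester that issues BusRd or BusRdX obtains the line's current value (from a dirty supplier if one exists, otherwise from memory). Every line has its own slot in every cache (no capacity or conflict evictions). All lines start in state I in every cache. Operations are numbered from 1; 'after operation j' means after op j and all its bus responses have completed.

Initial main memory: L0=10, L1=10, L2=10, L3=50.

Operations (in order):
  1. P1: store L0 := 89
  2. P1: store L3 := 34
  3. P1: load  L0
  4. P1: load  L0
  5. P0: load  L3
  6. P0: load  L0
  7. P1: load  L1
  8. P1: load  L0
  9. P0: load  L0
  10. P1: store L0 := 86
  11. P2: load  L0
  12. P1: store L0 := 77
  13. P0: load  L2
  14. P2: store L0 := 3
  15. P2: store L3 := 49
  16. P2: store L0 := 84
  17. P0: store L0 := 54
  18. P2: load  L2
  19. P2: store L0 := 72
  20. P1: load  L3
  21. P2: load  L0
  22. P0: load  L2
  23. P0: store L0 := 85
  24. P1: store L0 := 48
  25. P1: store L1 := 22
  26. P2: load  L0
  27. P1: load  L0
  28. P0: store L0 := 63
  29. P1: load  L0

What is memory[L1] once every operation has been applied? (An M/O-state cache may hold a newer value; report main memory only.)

memory[L1] = 10

step 1: P1: store L0 := 89  ⟶  IMI  (L0)  txn=BusRdX  M[L0]=10
step 2: P1: store L3 := 34  ⟶  IMI  (L3)  txn=BusRdX  M[L3]=50
step 3: P1: load  L0  ⟶  IMI  (L0)  txn=∅  M[L0]=10
step 4: P1: load  L0  ⟶  IMI  (L0)  txn=∅  M[L0]=10
step 5: P0: load  L3  ⟶  SSI  (L3)  txn=BusRd+Flush  M[L3]=34
step 6: P0: load  L0  ⟶  SSI  (L0)  txn=BusRd+Flush  M[L0]=89
step 7: P1: load  L1  ⟶  IEI  (L1)  txn=BusRd  M[L1]=10
step 8: P1: load  L0  ⟶  SSI  (L0)  txn=∅  M[L0]=89
step 9: P0: load  L0  ⟶  SSI  (L0)  txn=∅  M[L0]=89
step 10: P1: store L0 := 86  ⟶  IMI  (L0)  txn=BusUpgr  M[L0]=89
step 11: P2: load  L0  ⟶  ISS  (L0)  txn=BusRd+Flush  M[L0]=86
step 12: P1: store L0 := 77  ⟶  IMI  (L0)  txn=BusUpgr  M[L0]=86
step 13: P0: load  L2  ⟶  EII  (L2)  txn=BusRd  M[L2]=10
step 14: P2: store L0 := 3  ⟶  IIM  (L0)  txn=BusRdX+Flush  M[L0]=77
step 15: P2: store L3 := 49  ⟶  IIM  (L3)  txn=BusRdX  M[L3]=34
step 16: P2: store L0 := 84  ⟶  IIM  (L0)  txn=∅  M[L0]=77
step 17: P0: store L0 := 54  ⟶  MII  (L0)  txn=BusRdX+Flush  M[L0]=84
step 18: P2: load  L2  ⟶  SIS  (L2)  txn=BusRd  M[L2]=10
step 19: P2: store L0 := 72  ⟶  IIM  (L0)  txn=BusRdX+Flush  M[L0]=54
step 20: P1: load  L3  ⟶  ISS  (L3)  txn=BusRd+Flush  M[L3]=49
step 21: P2: load  L0  ⟶  IIM  (L0)  txn=∅  M[L0]=54
step 22: P0: load  L2  ⟶  SIS  (L2)  txn=∅  M[L2]=10
step 23: P0: store L0 := 85  ⟶  MII  (L0)  txn=BusRdX+Flush  M[L0]=72
step 24: P1: store L0 := 48  ⟶  IMI  (L0)  txn=BusRdX+Flush  M[L0]=85
step 25: P1: store L1 := 22  ⟶  IMI  (L1)  txn=∅  M[L1]=10
step 26: P2: load  L0  ⟶  ISS  (L0)  txn=BusRd+Flush  M[L0]=48
step 27: P1: load  L0  ⟶  ISS  (L0)  txn=∅  M[L0]=48
step 28: P0: store L0 := 63  ⟶  MII  (L0)  txn=BusRdX  M[L0]=48
step 29: P1: load  L0  ⟶  SSI  (L0)  txn=BusRd+Flush  M[L0]=63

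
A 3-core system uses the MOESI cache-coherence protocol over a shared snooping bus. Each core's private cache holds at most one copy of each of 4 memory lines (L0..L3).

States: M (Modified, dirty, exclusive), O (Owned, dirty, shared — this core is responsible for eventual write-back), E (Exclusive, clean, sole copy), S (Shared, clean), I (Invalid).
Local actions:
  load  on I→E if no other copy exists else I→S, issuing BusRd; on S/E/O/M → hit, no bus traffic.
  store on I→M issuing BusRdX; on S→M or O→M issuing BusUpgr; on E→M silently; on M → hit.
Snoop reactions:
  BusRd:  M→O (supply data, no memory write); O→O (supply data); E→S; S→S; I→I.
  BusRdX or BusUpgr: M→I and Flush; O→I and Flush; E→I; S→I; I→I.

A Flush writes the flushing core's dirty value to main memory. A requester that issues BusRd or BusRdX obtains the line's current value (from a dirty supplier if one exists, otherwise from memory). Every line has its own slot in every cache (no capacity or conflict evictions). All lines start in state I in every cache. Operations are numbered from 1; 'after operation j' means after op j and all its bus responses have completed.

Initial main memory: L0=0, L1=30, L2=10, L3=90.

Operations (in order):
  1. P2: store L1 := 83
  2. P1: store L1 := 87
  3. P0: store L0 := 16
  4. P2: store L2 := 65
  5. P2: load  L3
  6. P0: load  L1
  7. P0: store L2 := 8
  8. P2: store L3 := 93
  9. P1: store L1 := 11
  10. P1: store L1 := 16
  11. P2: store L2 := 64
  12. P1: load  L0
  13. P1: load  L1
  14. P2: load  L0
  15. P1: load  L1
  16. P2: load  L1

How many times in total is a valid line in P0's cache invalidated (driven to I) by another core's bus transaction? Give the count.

invalidations = 2

step 1: P2: store L1 := 83  ⟶  IIM  (L1)  txn=BusRdX  M[L1]=30
step 2: P1: store L1 := 87  ⟶  IMI  (L1)  txn=BusRdX+Flush  M[L1]=83
step 3: P0: store L0 := 16  ⟶  MII  (L0)  txn=BusRdX  M[L0]=0
step 4: P2: store L2 := 65  ⟶  IIM  (L2)  txn=BusRdX  M[L2]=10
step 5: P2: load  L3  ⟶  IIE  (L3)  txn=BusRd  M[L3]=90
step 6: P0: load  L1  ⟶  SOI  (L1)  txn=BusRd  M[L1]=83
step 7: P0: store L2 := 8  ⟶  MII  (L2)  txn=BusRdX+Flush  M[L2]=65
step 8: P2: store L3 := 93  ⟶  IIM  (L3)  txn=∅  M[L3]=90
step 9: P1: store L1 := 11  ⟶  IMI  (L1)  txn=BusUpgr  M[L1]=83
step 10: P1: store L1 := 16  ⟶  IMI  (L1)  txn=∅  M[L1]=83
step 11: P2: store L2 := 64  ⟶  IIM  (L2)  txn=BusRdX+Flush  M[L2]=8
step 12: P1: load  L0  ⟶  OSI  (L0)  txn=BusRd  M[L0]=0
step 13: P1: load  L1  ⟶  IMI  (L1)  txn=∅  M[L1]=83
step 14: P2: load  L0  ⟶  OSS  (L0)  txn=BusRd  M[L0]=0
step 15: P1: load  L1  ⟶  IMI  (L1)  txn=∅  M[L1]=83
step 16: P2: load  L1  ⟶  IOS  (L1)  txn=BusRd  M[L1]=83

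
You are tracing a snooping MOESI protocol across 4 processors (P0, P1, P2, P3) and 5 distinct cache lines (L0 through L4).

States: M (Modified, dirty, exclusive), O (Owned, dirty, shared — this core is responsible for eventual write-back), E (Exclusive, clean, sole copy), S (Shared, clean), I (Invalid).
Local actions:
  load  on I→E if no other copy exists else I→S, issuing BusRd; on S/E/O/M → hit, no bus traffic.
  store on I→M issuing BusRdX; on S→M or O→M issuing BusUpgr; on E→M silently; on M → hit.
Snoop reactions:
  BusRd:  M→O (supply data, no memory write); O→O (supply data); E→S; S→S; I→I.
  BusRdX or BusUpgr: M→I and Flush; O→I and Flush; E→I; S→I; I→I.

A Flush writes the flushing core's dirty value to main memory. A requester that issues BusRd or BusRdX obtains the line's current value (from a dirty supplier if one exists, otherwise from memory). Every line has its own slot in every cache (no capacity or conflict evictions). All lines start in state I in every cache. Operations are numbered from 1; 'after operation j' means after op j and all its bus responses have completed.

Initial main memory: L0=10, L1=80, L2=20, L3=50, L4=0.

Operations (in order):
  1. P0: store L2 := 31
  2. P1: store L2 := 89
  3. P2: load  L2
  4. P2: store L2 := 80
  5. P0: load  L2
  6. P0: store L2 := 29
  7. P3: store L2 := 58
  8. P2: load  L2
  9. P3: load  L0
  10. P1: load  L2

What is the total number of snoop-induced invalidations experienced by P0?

invalidations = 2

[1] P0: store L2 := 31 | P0:M(31), P1:I, P2:I, P3:I | bus: BusRdX
[2] P1: store L2 := 89 | P0:I, P1:M(89), P2:I, P3:I | bus: BusRdX,Flush
[3] P2: load  L2 | P0:I, P1:O(89), P2:S(89), P3:I | bus: BusRd
[4] P2: store L2 := 80 | P0:I, P1:I, P2:M(80), P3:I | bus: BusUpgr,Flush
[5] P0: load  L2 | P0:S(80), P1:I, P2:O(80), P3:I | bus: BusRd
[6] P0: store L2 := 29 | P0:M(29), P1:I, P2:I, P3:I | bus: BusUpgr,Flush
[7] P3: store L2 := 58 | P0:I, P1:I, P2:I, P3:M(58) | bus: BusRdX,Flush
[8] P2: load  L2 | P0:I, P1:I, P2:S(58), P3:O(58) | bus: BusRd
[9] P3: load  L0 | P0:I, P1:I, P2:I, P3:E(10) | bus: BusRd
[10] P1: load  L2 | P0:I, P1:S(58), P2:S(58), P3:O(58) | bus: BusRd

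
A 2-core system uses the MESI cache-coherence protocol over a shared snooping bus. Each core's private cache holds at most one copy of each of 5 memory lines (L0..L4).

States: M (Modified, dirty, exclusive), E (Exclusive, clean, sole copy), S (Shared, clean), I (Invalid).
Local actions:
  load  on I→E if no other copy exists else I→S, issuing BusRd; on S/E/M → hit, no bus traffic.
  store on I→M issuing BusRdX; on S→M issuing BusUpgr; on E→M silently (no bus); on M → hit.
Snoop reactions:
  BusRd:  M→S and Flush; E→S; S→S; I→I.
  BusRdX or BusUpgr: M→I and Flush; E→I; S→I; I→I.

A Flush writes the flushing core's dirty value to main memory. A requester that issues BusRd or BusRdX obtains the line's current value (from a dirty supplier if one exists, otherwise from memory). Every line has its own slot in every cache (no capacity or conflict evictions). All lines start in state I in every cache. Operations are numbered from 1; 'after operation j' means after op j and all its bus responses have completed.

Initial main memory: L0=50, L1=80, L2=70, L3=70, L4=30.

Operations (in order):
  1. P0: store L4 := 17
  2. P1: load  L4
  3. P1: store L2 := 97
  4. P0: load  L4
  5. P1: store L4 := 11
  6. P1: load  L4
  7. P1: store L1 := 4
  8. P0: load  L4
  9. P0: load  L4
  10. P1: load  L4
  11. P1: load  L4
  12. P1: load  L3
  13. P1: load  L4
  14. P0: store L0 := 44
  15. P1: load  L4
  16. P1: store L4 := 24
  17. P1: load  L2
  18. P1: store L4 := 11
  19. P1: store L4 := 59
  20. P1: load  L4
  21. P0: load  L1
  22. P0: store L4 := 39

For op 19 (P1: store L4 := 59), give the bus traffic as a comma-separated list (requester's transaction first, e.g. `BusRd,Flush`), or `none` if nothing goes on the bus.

bus = none

step 1: P0: store L4 := 17  ⟶  MI  (L4)  txn=BusRdX  M[L4]=30
step 2: P1: load  L4  ⟶  SS  (L4)  txn=BusRd+Flush  M[L4]=17
step 3: P1: store L2 := 97  ⟶  IM  (L2)  txn=BusRdX  M[L2]=70
step 4: P0: load  L4  ⟶  SS  (L4)  txn=∅  M[L4]=17
step 5: P1: store L4 := 11  ⟶  IM  (L4)  txn=BusUpgr  M[L4]=17
step 6: P1: load  L4  ⟶  IM  (L4)  txn=∅  M[L4]=17
step 7: P1: store L1 := 4  ⟶  IM  (L1)  txn=BusRdX  M[L1]=80
step 8: P0: load  L4  ⟶  SS  (L4)  txn=BusRd+Flush  M[L4]=11
step 9: P0: load  L4  ⟶  SS  (L4)  txn=∅  M[L4]=11
step 10: P1: load  L4  ⟶  SS  (L4)  txn=∅  M[L4]=11
step 11: P1: load  L4  ⟶  SS  (L4)  txn=∅  M[L4]=11
step 12: P1: load  L3  ⟶  IE  (L3)  txn=BusRd  M[L3]=70
step 13: P1: load  L4  ⟶  SS  (L4)  txn=∅  M[L4]=11
step 14: P0: store L0 := 44  ⟶  MI  (L0)  txn=BusRdX  M[L0]=50
step 15: P1: load  L4  ⟶  SS  (L4)  txn=∅  M[L4]=11
step 16: P1: store L4 := 24  ⟶  IM  (L4)  txn=BusUpgr  M[L4]=11
step 17: P1: load  L2  ⟶  IM  (L2)  txn=∅  M[L2]=70
step 18: P1: store L4 := 11  ⟶  IM  (L4)  txn=∅  M[L4]=11
step 19: P1: store L4 := 59  ⟶  IM  (L4)  txn=∅  M[L4]=11
step 20: P1: load  L4  ⟶  IM  (L4)  txn=∅  M[L4]=11
step 21: P0: load  L1  ⟶  SS  (L1)  txn=BusRd+Flush  M[L1]=4
step 22: P0: store L4 := 39  ⟶  MI  (L4)  txn=BusRdX+Flush  M[L4]=59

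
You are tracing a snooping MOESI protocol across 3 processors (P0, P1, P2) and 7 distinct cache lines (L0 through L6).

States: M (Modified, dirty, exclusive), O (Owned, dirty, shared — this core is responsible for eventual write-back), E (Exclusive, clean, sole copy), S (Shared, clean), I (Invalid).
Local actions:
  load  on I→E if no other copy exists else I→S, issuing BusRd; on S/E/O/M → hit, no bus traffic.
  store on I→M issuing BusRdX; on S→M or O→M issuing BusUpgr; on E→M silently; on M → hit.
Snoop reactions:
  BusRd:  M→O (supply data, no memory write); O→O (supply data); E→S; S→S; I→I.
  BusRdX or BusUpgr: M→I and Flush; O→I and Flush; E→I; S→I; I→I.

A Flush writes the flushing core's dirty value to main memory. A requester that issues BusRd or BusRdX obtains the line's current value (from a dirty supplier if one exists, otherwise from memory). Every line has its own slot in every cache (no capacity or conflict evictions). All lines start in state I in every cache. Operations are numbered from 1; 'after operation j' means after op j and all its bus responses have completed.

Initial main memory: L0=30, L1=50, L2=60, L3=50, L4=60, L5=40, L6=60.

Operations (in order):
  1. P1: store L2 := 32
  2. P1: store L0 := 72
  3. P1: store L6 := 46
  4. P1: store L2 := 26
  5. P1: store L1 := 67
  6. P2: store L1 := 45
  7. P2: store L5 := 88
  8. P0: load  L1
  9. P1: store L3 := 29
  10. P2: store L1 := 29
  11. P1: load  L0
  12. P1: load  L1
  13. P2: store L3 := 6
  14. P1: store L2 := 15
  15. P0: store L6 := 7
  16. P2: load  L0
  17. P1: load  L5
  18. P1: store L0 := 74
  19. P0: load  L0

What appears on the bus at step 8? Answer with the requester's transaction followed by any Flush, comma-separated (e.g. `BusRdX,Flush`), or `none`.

bus = BusRd

[1] P1: store L2 := 32 | P0:I, P1:M(32), P2:I | bus: BusRdX
[2] P1: store L0 := 72 | P0:I, P1:M(72), P2:I | bus: BusRdX
[3] P1: store L6 := 46 | P0:I, P1:M(46), P2:I | bus: BusRdX
[4] P1: store L2 := 26 | P0:I, P1:M(26), P2:I | bus: none
[5] P1: store L1 := 67 | P0:I, P1:M(67), P2:I | bus: BusRdX
[6] P2: store L1 := 45 | P0:I, P1:I, P2:M(45) | bus: BusRdX,Flush
[7] P2: store L5 := 88 | P0:I, P1:I, P2:M(88) | bus: BusRdX
[8] P0: load  L1 | P0:S(45), P1:I, P2:O(45) | bus: BusRd
[9] P1: store L3 := 29 | P0:I, P1:M(29), P2:I | bus: BusRdX
[10] P2: store L1 := 29 | P0:I, P1:I, P2:M(29) | bus: BusUpgr
[11] P1: load  L0 | P0:I, P1:M(72), P2:I | bus: none
[12] P1: load  L1 | P0:I, P1:S(29), P2:O(29) | bus: BusRd
[13] P2: store L3 := 6 | P0:I, P1:I, P2:M(6) | bus: BusRdX,Flush
[14] P1: store L2 := 15 | P0:I, P1:M(15), P2:I | bus: none
[15] P0: store L6 := 7 | P0:M(7), P1:I, P2:I | bus: BusRdX,Flush
[16] P2: load  L0 | P0:I, P1:O(72), P2:S(72) | bus: BusRd
[17] P1: load  L5 | P0:I, P1:S(88), P2:O(88) | bus: BusRd
[18] P1: store L0 := 74 | P0:I, P1:M(74), P2:I | bus: BusUpgr
[19] P0: load  L0 | P0:S(74), P1:O(74), P2:I | bus: BusRd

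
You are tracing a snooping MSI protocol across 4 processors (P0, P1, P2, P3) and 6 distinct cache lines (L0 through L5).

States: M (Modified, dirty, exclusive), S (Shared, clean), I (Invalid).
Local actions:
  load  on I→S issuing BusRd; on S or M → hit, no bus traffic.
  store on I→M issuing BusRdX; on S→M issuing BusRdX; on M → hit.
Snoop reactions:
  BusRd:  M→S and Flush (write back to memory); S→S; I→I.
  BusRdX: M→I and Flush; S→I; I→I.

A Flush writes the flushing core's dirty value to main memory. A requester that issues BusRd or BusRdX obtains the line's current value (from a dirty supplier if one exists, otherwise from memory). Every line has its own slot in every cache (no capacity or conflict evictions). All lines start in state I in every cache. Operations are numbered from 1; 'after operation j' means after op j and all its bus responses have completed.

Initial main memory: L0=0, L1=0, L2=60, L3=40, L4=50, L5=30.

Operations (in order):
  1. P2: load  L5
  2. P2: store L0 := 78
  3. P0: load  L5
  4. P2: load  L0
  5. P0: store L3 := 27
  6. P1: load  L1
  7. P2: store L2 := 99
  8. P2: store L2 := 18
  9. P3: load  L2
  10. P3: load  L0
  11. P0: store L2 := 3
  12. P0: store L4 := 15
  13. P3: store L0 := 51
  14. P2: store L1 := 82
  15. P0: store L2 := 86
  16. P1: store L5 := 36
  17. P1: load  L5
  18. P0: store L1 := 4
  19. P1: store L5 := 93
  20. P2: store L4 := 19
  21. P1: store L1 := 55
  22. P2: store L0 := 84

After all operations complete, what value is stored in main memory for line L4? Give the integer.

[1] P2: load  L5 | P0:I, P1:I, P2:S(30), P3:I | bus: BusRd
[2] P2: store L0 := 78 | P0:I, P1:I, P2:M(78), P3:I | bus: BusRdX
[3] P0: load  L5 | P0:S(30), P1:I, P2:S(30), P3:I | bus: BusRd
[4] P2: load  L0 | P0:I, P1:I, P2:M(78), P3:I | bus: none
[5] P0: store L3 := 27 | P0:M(27), P1:I, P2:I, P3:I | bus: BusRdX
[6] P1: load  L1 | P0:I, P1:S(0), P2:I, P3:I | bus: BusRd
[7] P2: store L2 := 99 | P0:I, P1:I, P2:M(99), P3:I | bus: BusRdX
[8] P2: store L2 := 18 | P0:I, P1:I, P2:M(18), P3:I | bus: none
[9] P3: load  L2 | P0:I, P1:I, P2:S(18), P3:S(18) | bus: BusRd,Flush
[10] P3: load  L0 | P0:I, P1:I, P2:S(78), P3:S(78) | bus: BusRd,Flush
[11] P0: store L2 := 3 | P0:M(3), P1:I, P2:I, P3:I | bus: BusRdX
[12] P0: store L4 := 15 | P0:M(15), P1:I, P2:I, P3:I | bus: BusRdX
[13] P3: store L0 := 51 | P0:I, P1:I, P2:I, P3:M(51) | bus: BusRdX
[14] P2: store L1 := 82 | P0:I, P1:I, P2:M(82), P3:I | bus: BusRdX
[15] P0: store L2 := 86 | P0:M(86), P1:I, P2:I, P3:I | bus: none
[16] P1: store L5 := 36 | P0:I, P1:M(36), P2:I, P3:I | bus: BusRdX
[17] P1: load  L5 | P0:I, P1:M(36), P2:I, P3:I | bus: none
[18] P0: store L1 := 4 | P0:M(4), P1:I, P2:I, P3:I | bus: BusRdX,Flush
[19] P1: store L5 := 93 | P0:I, P1:M(93), P2:I, P3:I | bus: none
[20] P2: store L4 := 19 | P0:I, P1:I, P2:M(19), P3:I | bus: BusRdX,Flush
[21] P1: store L1 := 55 | P0:I, P1:M(55), P2:I, P3:I | bus: BusRdX,Flush
[22] P2: store L0 := 84 | P0:I, P1:I, P2:M(84), P3:I | bus: BusRdX,Flush

memory[L4] = 15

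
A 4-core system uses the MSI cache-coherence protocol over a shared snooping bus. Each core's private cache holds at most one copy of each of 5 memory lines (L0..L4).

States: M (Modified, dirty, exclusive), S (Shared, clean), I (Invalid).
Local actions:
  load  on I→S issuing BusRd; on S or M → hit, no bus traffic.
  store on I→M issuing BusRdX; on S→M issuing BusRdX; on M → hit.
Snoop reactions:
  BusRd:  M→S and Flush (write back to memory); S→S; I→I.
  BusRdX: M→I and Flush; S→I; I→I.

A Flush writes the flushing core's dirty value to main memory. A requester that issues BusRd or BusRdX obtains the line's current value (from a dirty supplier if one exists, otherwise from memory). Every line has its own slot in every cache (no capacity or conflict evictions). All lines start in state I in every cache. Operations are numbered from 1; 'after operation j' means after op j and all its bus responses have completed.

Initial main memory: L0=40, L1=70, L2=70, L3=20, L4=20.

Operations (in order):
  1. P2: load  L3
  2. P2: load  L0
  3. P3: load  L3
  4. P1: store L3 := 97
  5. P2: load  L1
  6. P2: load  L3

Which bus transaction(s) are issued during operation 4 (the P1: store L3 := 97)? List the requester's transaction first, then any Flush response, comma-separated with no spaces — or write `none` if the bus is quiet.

bus = BusRdX

1. P2: load  L3  bus=[BusRd]  L3: P0=I P1=I P2=S P3=I  mem[L3]=20
2. P2: load  L0  bus=[BusRd]  L0: P0=I P1=I P2=S P3=I  mem[L0]=40
3. P3: load  L3  bus=[BusRd]  L3: P0=I P1=I P2=S P3=S  mem[L3]=20
4. P1: store L3 := 97  bus=[BusRdX]  L3: P0=I P1=M P2=I P3=I  mem[L3]=20
5. P2: load  L1  bus=[BusRd]  L1: P0=I P1=I P2=S P3=I  mem[L1]=70
6. P2: load  L3  bus=[BusRd,Flush]  L3: P0=I P1=S P2=S P3=I  mem[L3]=97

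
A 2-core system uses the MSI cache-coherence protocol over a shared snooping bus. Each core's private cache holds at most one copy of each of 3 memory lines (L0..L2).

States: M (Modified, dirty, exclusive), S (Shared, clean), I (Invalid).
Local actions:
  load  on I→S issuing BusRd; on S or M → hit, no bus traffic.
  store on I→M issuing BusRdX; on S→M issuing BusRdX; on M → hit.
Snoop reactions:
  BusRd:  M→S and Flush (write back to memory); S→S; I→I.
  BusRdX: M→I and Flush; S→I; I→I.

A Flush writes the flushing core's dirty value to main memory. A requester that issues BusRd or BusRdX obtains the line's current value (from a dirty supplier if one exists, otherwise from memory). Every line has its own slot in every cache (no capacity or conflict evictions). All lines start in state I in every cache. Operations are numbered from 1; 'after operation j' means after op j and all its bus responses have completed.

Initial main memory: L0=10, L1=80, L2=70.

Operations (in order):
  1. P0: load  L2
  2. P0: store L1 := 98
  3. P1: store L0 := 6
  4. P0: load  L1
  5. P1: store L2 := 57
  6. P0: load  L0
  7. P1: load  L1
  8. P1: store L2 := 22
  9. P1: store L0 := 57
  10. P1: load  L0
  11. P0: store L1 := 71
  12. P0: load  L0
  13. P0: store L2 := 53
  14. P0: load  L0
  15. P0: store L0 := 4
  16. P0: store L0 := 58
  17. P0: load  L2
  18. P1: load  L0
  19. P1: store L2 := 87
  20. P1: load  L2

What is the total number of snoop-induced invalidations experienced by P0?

invalidations = 3

[1] P0: load  L2 | P0:S(70), P1:I | bus: BusRd
[2] P0: store L1 := 98 | P0:M(98), P1:I | bus: BusRdX
[3] P1: store L0 := 6 | P0:I, P1:M(6) | bus: BusRdX
[4] P0: load  L1 | P0:M(98), P1:I | bus: none
[5] P1: store L2 := 57 | P0:I, P1:M(57) | bus: BusRdX
[6] P0: load  L0 | P0:S(6), P1:S(6) | bus: BusRd,Flush
[7] P1: load  L1 | P0:S(98), P1:S(98) | bus: BusRd,Flush
[8] P1: store L2 := 22 | P0:I, P1:M(22) | bus: none
[9] P1: store L0 := 57 | P0:I, P1:M(57) | bus: BusRdX
[10] P1: load  L0 | P0:I, P1:M(57) | bus: none
[11] P0: store L1 := 71 | P0:M(71), P1:I | bus: BusRdX
[12] P0: load  L0 | P0:S(57), P1:S(57) | bus: BusRd,Flush
[13] P0: store L2 := 53 | P0:M(53), P1:I | bus: BusRdX,Flush
[14] P0: load  L0 | P0:S(57), P1:S(57) | bus: none
[15] P0: store L0 := 4 | P0:M(4), P1:I | bus: BusRdX
[16] P0: store L0 := 58 | P0:M(58), P1:I | bus: none
[17] P0: load  L2 | P0:M(53), P1:I | bus: none
[18] P1: load  L0 | P0:S(58), P1:S(58) | bus: BusRd,Flush
[19] P1: store L2 := 87 | P0:I, P1:M(87) | bus: BusRdX,Flush
[20] P1: load  L2 | P0:I, P1:M(87) | bus: none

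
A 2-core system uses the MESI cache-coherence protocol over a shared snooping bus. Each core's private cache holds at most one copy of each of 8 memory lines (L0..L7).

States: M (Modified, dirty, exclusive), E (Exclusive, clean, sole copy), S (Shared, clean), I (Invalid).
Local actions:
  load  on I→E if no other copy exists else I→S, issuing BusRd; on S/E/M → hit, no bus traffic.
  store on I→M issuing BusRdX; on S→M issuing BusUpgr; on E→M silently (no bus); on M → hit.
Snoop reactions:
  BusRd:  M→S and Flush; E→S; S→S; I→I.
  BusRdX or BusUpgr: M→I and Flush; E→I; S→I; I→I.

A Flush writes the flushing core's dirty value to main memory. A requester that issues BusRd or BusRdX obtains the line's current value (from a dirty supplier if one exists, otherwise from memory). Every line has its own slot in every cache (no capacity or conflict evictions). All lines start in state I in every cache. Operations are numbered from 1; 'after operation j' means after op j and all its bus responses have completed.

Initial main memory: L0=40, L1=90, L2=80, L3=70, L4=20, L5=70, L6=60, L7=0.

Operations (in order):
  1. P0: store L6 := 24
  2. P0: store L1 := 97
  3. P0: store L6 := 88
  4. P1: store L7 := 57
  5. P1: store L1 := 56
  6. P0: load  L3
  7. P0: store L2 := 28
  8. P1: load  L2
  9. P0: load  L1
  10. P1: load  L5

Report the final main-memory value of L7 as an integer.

memory[L7] = 0

step 1: P0: store L6 := 24  ⟶  MI  (L6)  txn=BusRdX  M[L6]=60
step 2: P0: store L1 := 97  ⟶  MI  (L1)  txn=BusRdX  M[L1]=90
step 3: P0: store L6 := 88  ⟶  MI  (L6)  txn=∅  M[L6]=60
step 4: P1: store L7 := 57  ⟶  IM  (L7)  txn=BusRdX  M[L7]=0
step 5: P1: store L1 := 56  ⟶  IM  (L1)  txn=BusRdX+Flush  M[L1]=97
step 6: P0: load  L3  ⟶  EI  (L3)  txn=BusRd  M[L3]=70
step 7: P0: store L2 := 28  ⟶  MI  (L2)  txn=BusRdX  M[L2]=80
step 8: P1: load  L2  ⟶  SS  (L2)  txn=BusRd+Flush  M[L2]=28
step 9: P0: load  L1  ⟶  SS  (L1)  txn=BusRd+Flush  M[L1]=56
step 10: P1: load  L5  ⟶  IE  (L5)  txn=BusRd  M[L5]=70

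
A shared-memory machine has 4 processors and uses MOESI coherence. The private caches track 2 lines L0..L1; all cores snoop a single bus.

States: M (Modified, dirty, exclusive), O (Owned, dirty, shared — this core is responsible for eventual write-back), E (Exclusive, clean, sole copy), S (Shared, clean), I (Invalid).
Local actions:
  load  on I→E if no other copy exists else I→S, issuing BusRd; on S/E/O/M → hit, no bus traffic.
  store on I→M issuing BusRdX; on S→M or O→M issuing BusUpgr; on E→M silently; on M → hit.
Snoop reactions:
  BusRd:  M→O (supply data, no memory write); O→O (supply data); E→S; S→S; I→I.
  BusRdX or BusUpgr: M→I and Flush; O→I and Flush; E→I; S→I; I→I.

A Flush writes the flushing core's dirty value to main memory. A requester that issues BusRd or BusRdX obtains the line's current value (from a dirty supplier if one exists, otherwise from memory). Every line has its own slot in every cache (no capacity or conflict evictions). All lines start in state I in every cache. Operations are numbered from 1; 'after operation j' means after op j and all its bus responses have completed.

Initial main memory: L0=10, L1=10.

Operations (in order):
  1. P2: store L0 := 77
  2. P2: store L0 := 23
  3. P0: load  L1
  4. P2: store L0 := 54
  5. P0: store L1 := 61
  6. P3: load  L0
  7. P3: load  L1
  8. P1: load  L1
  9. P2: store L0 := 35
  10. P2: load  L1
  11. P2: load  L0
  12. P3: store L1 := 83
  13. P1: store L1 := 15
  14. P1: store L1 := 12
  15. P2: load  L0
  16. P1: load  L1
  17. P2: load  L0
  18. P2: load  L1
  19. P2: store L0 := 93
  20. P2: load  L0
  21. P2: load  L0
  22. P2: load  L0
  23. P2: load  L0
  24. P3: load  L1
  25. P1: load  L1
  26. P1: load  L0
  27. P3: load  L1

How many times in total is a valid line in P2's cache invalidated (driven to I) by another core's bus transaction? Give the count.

  op1 P2: store L0 := 77 → I/I/M/I on L0; bus BusRdX; mem=10
  op2 P2: store L0 := 23 → I/I/M/I on L0; bus (none); mem=10
  op3 P0: load  L1 → E/I/I/I on L1; bus BusRd; mem=10
  op4 P2: store L0 := 54 → I/I/M/I on L0; bus (none); mem=10
  op5 P0: store L1 := 61 → M/I/I/I on L1; bus (none); mem=10
  op6 P3: load  L0 → I/I/O/S on L0; bus BusRd; mem=10
  op7 P3: load  L1 → O/I/I/S on L1; bus BusRd; mem=10
  op8 P1: load  L1 → O/S/I/S on L1; bus BusRd; mem=10
  op9 P2: store L0 := 35 → I/I/M/I on L0; bus BusUpgr; mem=10
  op10 P2: load  L1 → O/S/S/S on L1; bus BusRd; mem=10
  op11 P2: load  L0 → I/I/M/I on L0; bus (none); mem=10
  op12 P3: store L1 := 83 → I/I/I/M on L1; bus BusUpgr Flush; mem=61
  op13 P1: store L1 := 15 → I/M/I/I on L1; bus BusRdX Flush; mem=83
  op14 P1: store L1 := 12 → I/M/I/I on L1; bus (none); mem=83
  op15 P2: load  L0 → I/I/M/I on L0; bus (none); mem=10
  op16 P1: load  L1 → I/M/I/I on L1; bus (none); mem=83
  op17 P2: load  L0 → I/I/M/I on L0; bus (none); mem=10
  op18 P2: load  L1 → I/O/S/I on L1; bus BusRd; mem=83
  op19 P2: store L0 := 93 → I/I/M/I on L0; bus (none); mem=10
  op20 P2: load  L0 → I/I/M/I on L0; bus (none); mem=10
  op21 P2: load  L0 → I/I/M/I on L0; bus (none); mem=10
  op22 P2: load  L0 → I/I/M/I on L0; bus (none); mem=10
  op23 P2: load  L0 → I/I/M/I on L0; bus (none); mem=10
  op24 P3: load  L1 → I/O/S/S on L1; bus BusRd; mem=83
  op25 P1: load  L1 → I/O/S/S on L1; bus (none); mem=83
  op26 P1: load  L0 → I/S/O/I on L0; bus BusRd; mem=10
  op27 P3: load  L1 → I/O/S/S on L1; bus (none); mem=83

invalidations = 1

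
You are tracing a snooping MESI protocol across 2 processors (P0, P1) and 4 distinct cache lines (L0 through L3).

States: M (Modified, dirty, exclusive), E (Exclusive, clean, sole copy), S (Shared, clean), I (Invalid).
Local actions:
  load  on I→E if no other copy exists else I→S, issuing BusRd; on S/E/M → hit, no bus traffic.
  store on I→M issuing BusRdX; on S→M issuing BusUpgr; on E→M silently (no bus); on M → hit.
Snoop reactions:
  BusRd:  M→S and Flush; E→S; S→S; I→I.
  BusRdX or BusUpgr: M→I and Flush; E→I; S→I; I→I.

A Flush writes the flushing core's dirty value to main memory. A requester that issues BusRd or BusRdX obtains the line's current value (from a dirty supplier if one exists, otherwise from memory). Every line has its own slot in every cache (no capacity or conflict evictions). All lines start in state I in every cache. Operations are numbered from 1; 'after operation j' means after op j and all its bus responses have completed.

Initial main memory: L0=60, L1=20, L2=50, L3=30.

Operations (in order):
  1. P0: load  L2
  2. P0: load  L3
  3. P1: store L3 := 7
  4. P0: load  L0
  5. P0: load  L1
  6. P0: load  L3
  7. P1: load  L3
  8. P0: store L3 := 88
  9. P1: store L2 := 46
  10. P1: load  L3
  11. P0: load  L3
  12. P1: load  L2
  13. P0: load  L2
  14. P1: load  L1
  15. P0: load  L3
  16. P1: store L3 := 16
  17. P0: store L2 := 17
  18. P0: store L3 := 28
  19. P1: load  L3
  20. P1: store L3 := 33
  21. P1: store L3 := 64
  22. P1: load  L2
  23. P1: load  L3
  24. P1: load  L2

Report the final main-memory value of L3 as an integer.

1. P0: load  L2  bus=[BusRd]  L2: P0=E P1=I  mem[L2]=50
2. P0: load  L3  bus=[BusRd]  L3: P0=E P1=I  mem[L3]=30
3. P1: store L3 := 7  bus=[BusRdX]  L3: P0=I P1=M  mem[L3]=30
4. P0: load  L0  bus=[BusRd]  L0: P0=E P1=I  mem[L0]=60
5. P0: load  L1  bus=[BusRd]  L1: P0=E P1=I  mem[L1]=20
6. P0: load  L3  bus=[BusRd,Flush]  L3: P0=S P1=S  mem[L3]=7
7. P1: load  L3  bus=[-]  L3: P0=S P1=S  mem[L3]=7
8. P0: store L3 := 88  bus=[BusUpgr]  L3: P0=M P1=I  mem[L3]=7
9. P1: store L2 := 46  bus=[BusRdX]  L2: P0=I P1=M  mem[L2]=50
10. P1: load  L3  bus=[BusRd,Flush]  L3: P0=S P1=S  mem[L3]=88
11. P0: load  L3  bus=[-]  L3: P0=S P1=S  mem[L3]=88
12. P1: load  L2  bus=[-]  L2: P0=I P1=M  mem[L2]=50
13. P0: load  L2  bus=[BusRd,Flush]  L2: P0=S P1=S  mem[L2]=46
14. P1: load  L1  bus=[BusRd]  L1: P0=S P1=S  mem[L1]=20
15. P0: load  L3  bus=[-]  L3: P0=S P1=S  mem[L3]=88
16. P1: store L3 := 16  bus=[BusUpgr]  L3: P0=I P1=M  mem[L3]=88
17. P0: store L2 := 17  bus=[BusUpgr]  L2: P0=M P1=I  mem[L2]=46
18. P0: store L3 := 28  bus=[BusRdX,Flush]  L3: P0=M P1=I  mem[L3]=16
19. P1: load  L3  bus=[BusRd,Flush]  L3: P0=S P1=S  mem[L3]=28
20. P1: store L3 := 33  bus=[BusUpgr]  L3: P0=I P1=M  mem[L3]=28
21. P1: store L3 := 64  bus=[-]  L3: P0=I P1=M  mem[L3]=28
22. P1: load  L2  bus=[BusRd,Flush]  L2: P0=S P1=S  mem[L2]=17
23. P1: load  L3  bus=[-]  L3: P0=I P1=M  mem[L3]=28
24. P1: load  L2  bus=[-]  L2: P0=S P1=S  mem[L2]=17

memory[L3] = 28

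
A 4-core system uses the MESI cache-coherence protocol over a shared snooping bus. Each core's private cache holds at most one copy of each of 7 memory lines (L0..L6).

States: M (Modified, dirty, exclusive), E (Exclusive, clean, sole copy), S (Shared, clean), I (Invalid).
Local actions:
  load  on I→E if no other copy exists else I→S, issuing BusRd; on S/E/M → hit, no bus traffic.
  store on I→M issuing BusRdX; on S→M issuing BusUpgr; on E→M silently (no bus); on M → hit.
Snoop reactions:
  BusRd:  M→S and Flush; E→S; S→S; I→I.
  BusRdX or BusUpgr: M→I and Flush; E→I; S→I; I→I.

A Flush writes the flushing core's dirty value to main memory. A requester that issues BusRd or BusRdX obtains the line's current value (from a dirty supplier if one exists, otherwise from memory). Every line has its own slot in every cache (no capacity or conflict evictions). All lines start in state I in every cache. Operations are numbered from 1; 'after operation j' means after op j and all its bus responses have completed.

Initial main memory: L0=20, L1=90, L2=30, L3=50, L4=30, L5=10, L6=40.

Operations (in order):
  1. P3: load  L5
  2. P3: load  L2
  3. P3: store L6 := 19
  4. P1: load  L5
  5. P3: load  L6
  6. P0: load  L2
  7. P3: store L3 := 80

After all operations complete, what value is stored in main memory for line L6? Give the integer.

  op1 P3: load  L5 → I/I/I/E on L5; bus BusRd; mem=10
  op2 P3: load  L2 → I/I/I/E on L2; bus BusRd; mem=30
  op3 P3: store L6 := 19 → I/I/I/M on L6; bus BusRdX; mem=40
  op4 P1: load  L5 → I/S/I/S on L5; bus BusRd; mem=10
  op5 P3: load  L6 → I/I/I/M on L6; bus (none); mem=40
  op6 P0: load  L2 → S/I/I/S on L2; bus BusRd; mem=30
  op7 P3: store L3 := 80 → I/I/I/M on L3; bus BusRdX; mem=50

memory[L6] = 40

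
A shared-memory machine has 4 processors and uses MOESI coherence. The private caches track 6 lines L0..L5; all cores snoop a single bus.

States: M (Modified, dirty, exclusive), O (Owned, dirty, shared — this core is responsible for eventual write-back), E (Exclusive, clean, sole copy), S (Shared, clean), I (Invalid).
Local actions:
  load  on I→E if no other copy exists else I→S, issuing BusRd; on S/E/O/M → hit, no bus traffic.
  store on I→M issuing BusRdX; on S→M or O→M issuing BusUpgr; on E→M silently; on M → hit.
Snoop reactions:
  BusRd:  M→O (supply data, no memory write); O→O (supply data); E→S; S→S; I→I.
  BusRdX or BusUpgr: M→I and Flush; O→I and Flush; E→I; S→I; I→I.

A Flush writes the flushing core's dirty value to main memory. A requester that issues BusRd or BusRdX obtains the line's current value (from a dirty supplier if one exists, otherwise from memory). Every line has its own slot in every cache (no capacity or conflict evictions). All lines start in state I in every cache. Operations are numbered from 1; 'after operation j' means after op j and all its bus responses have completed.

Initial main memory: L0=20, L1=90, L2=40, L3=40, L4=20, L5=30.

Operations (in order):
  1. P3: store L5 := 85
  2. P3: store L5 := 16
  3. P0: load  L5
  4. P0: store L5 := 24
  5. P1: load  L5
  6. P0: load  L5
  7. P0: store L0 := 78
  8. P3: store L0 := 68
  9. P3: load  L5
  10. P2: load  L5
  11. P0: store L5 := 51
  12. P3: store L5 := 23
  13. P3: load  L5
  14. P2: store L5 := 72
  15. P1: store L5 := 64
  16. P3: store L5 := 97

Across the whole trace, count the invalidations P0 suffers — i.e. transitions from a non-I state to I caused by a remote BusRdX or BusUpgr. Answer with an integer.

invalidations = 2

step 1: P3: store L5 := 85  ⟶  IIIM  (L5)  txn=BusRdX  M[L5]=30
step 2: P3: store L5 := 16  ⟶  IIIM  (L5)  txn=∅  M[L5]=30
step 3: P0: load  L5  ⟶  SIIO  (L5)  txn=BusRd  M[L5]=30
step 4: P0: store L5 := 24  ⟶  MIII  (L5)  txn=BusUpgr+Flush  M[L5]=16
step 5: P1: load  L5  ⟶  OSII  (L5)  txn=BusRd  M[L5]=16
step 6: P0: load  L5  ⟶  OSII  (L5)  txn=∅  M[L5]=16
step 7: P0: store L0 := 78  ⟶  MIII  (L0)  txn=BusRdX  M[L0]=20
step 8: P3: store L0 := 68  ⟶  IIIM  (L0)  txn=BusRdX+Flush  M[L0]=78
step 9: P3: load  L5  ⟶  OSIS  (L5)  txn=BusRd  M[L5]=16
step 10: P2: load  L5  ⟶  OSSS  (L5)  txn=BusRd  M[L5]=16
step 11: P0: store L5 := 51  ⟶  MIII  (L5)  txn=BusUpgr  M[L5]=16
step 12: P3: store L5 := 23  ⟶  IIIM  (L5)  txn=BusRdX+Flush  M[L5]=51
step 13: P3: load  L5  ⟶  IIIM  (L5)  txn=∅  M[L5]=51
step 14: P2: store L5 := 72  ⟶  IIMI  (L5)  txn=BusRdX+Flush  M[L5]=23
step 15: P1: store L5 := 64  ⟶  IMII  (L5)  txn=BusRdX+Flush  M[L5]=72
step 16: P3: store L5 := 97  ⟶  IIIM  (L5)  txn=BusRdX+Flush  M[L5]=64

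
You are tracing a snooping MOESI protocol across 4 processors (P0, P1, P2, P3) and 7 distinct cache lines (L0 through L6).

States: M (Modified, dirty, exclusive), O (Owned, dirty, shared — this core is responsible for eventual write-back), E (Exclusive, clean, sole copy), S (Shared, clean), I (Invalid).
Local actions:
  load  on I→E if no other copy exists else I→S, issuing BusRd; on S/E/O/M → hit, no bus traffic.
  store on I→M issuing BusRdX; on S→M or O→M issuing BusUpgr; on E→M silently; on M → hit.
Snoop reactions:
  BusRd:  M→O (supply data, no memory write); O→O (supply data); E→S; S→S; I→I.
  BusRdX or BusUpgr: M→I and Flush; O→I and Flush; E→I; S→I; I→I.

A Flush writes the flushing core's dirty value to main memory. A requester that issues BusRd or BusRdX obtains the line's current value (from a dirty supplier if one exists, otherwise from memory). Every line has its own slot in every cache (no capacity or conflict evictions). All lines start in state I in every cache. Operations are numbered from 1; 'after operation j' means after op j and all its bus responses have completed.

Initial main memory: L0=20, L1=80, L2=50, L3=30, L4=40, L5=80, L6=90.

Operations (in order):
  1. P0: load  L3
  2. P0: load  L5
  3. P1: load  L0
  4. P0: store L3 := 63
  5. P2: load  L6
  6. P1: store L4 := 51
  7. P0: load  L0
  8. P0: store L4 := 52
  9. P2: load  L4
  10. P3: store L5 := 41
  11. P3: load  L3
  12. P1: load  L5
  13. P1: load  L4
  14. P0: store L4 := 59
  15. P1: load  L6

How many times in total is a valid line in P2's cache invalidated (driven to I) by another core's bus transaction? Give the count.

invalidations = 1

[1] P0: load  L3 | P0:E(30), P1:I, P2:I, P3:I | bus: BusRd
[2] P0: load  L5 | P0:E(80), P1:I, P2:I, P3:I | bus: BusRd
[3] P1: load  L0 | P0:I, P1:E(20), P2:I, P3:I | bus: BusRd
[4] P0: store L3 := 63 | P0:M(63), P1:I, P2:I, P3:I | bus: none
[5] P2: load  L6 | P0:I, P1:I, P2:E(90), P3:I | bus: BusRd
[6] P1: store L4 := 51 | P0:I, P1:M(51), P2:I, P3:I | bus: BusRdX
[7] P0: load  L0 | P0:S(20), P1:S(20), P2:I, P3:I | bus: BusRd
[8] P0: store L4 := 52 | P0:M(52), P1:I, P2:I, P3:I | bus: BusRdX,Flush
[9] P2: load  L4 | P0:O(52), P1:I, P2:S(52), P3:I | bus: BusRd
[10] P3: store L5 := 41 | P0:I, P1:I, P2:I, P3:M(41) | bus: BusRdX
[11] P3: load  L3 | P0:O(63), P1:I, P2:I, P3:S(63) | bus: BusRd
[12] P1: load  L5 | P0:I, P1:S(41), P2:I, P3:O(41) | bus: BusRd
[13] P1: load  L4 | P0:O(52), P1:S(52), P2:S(52), P3:I | bus: BusRd
[14] P0: store L4 := 59 | P0:M(59), P1:I, P2:I, P3:I | bus: BusUpgr
[15] P1: load  L6 | P0:I, P1:S(90), P2:S(90), P3:I | bus: BusRd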